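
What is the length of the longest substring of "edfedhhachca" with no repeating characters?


Input: "edfedhhachca"
Sliding window (track last position of each char):
  Position 0 ('e'): window [0,0] length 1 -- new best
  Position 1 ('d'): window [0,1] length 2 -- new best
  Position 2 ('f'): window [0,2] length 3 -- new best
  Position 3 ('e'): repeat (last at 0), move window start to 1
  Position 3 ('e'): window [1,3] length 3
  Position 4 ('d'): repeat (last at 1), move window start to 2
  Position 4 ('d'): window [2,4] length 3
  Position 5 ('h'): window [2,5] length 4 -- new best
  Position 6 ('h'): repeat (last at 5), move window start to 6
  Position 6 ('h'): window [6,6] length 1
  Position 7 ('a'): window [6,7] length 2
  Position 8 ('c'): window [6,8] length 3
  Position 9 ('h'): repeat (last at 6), move window start to 7
  Position 9 ('h'): window [7,9] length 3
  Position 10 ('c'): repeat (last at 8), move window start to 9
  Position 10 ('c'): window [9,10] length 2
  Position 11 ('a'): window [9,11] length 3
Longest substring with no repeats: "fedh" with length 4

4


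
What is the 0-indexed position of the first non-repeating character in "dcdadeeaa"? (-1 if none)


Input: dcdadeeaa
Character frequencies:
  'a': 3
  'c': 1
  'd': 3
  'e': 2
Scanning left to right for freq == 1:
  Position 0 ('d'): freq=3, skip
  Position 1 ('c'): unique! => answer = 1

1


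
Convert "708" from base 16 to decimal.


Input: "708" in base 16
Positional expansion:
  Digit '7' (value 7) x 16^2 = 1792
  Digit '0' (value 0) x 16^1 = 0
  Digit '8' (value 8) x 16^0 = 8
Sum = 1800

1800


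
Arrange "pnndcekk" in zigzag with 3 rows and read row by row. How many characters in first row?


Zigzag "pnndcekk" into 3 rows:
Placing characters:
  'p' => row 0
  'n' => row 1
  'n' => row 2
  'd' => row 1
  'c' => row 0
  'e' => row 1
  'k' => row 2
  'k' => row 1
Rows:
  Row 0: "pc"
  Row 1: "ndek"
  Row 2: "nk"
First row length: 2

2


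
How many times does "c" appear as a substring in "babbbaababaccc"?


Searching for "c" in "babbbaababaccc"
Scanning each position:
  Position 0: "b" => no
  Position 1: "a" => no
  Position 2: "b" => no
  Position 3: "b" => no
  Position 4: "b" => no
  Position 5: "a" => no
  Position 6: "a" => no
  Position 7: "b" => no
  Position 8: "a" => no
  Position 9: "b" => no
  Position 10: "a" => no
  Position 11: "c" => MATCH
  Position 12: "c" => MATCH
  Position 13: "c" => MATCH
Total occurrences: 3

3


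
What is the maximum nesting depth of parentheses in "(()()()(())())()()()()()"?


Input: "(()()()(())())()()()()()"
Tracking depth:
  Position 0 '(': depth becomes 1
  Position 1 '(': depth becomes 2
  Position 2 ')': depth becomes 1
  Position 3 '(': depth becomes 2
  Position 4 ')': depth becomes 1
  Position 5 '(': depth becomes 2
  Position 6 ')': depth becomes 1
  Position 7 '(': depth becomes 2
  Position 8 '(': depth becomes 3
  Position 9 ')': depth becomes 2
  Position 10 ')': depth becomes 1
  Position 11 '(': depth becomes 2
  Position 12 ')': depth becomes 1
  Position 13 ')': depth becomes 0
  Position 14 '(': depth becomes 1
  Position 15 ')': depth becomes 0
  Position 16 '(': depth becomes 1
  Position 17 ')': depth becomes 0
  Position 18 '(': depth becomes 1
  Position 19 ')': depth becomes 0
  Position 20 '(': depth becomes 1
  Position 21 ')': depth becomes 0
  Position 22 '(': depth becomes 1
  Position 23 ')': depth becomes 0
Maximum depth reached: 3

3


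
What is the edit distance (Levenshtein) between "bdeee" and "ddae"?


Computing edit distance: "bdeee" -> "ddae"
DP table:
           d    d    a    e
      0    1    2    3    4
  b   1    1    2    3    4
  d   2    1    1    2    3
  e   3    2    2    2    2
  e   4    3    3    3    2
  e   5    4    4    4    3
Edit distance = dp[5][4] = 3

3


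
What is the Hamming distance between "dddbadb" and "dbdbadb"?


Comparing "dddbadb" and "dbdbadb" position by position:
  Position 0: 'd' vs 'd' => same
  Position 1: 'd' vs 'b' => differ
  Position 2: 'd' vs 'd' => same
  Position 3: 'b' vs 'b' => same
  Position 4: 'a' vs 'a' => same
  Position 5: 'd' vs 'd' => same
  Position 6: 'b' vs 'b' => same
Total differences (Hamming distance): 1

1


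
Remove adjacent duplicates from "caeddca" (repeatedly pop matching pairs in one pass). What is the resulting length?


Input: caeddca
Stack-based adjacent duplicate removal:
  Read 'c': push. Stack: c
  Read 'a': push. Stack: ca
  Read 'e': push. Stack: cae
  Read 'd': push. Stack: caed
  Read 'd': matches stack top 'd' => pop. Stack: cae
  Read 'c': push. Stack: caec
  Read 'a': push. Stack: caeca
Final stack: "caeca" (length 5)

5


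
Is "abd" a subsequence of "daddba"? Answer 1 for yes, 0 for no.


Check if "abd" is a subsequence of "daddba"
Greedy scan:
  Position 0 ('d'): no match needed
  Position 1 ('a'): matches sub[0] = 'a'
  Position 2 ('d'): no match needed
  Position 3 ('d'): no match needed
  Position 4 ('b'): matches sub[1] = 'b'
  Position 5 ('a'): no match needed
Only matched 2/3 characters => not a subsequence

0


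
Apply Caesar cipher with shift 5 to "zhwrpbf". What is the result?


Caesar cipher: shift "zhwrpbf" by 5
  'z' (pos 25) + 5 = pos 4 = 'e'
  'h' (pos 7) + 5 = pos 12 = 'm'
  'w' (pos 22) + 5 = pos 1 = 'b'
  'r' (pos 17) + 5 = pos 22 = 'w'
  'p' (pos 15) + 5 = pos 20 = 'u'
  'b' (pos 1) + 5 = pos 6 = 'g'
  'f' (pos 5) + 5 = pos 10 = 'k'
Result: embwugk

embwugk


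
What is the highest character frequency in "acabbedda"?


Input: acabbedda
Character counts:
  'a': 3
  'b': 2
  'c': 1
  'd': 2
  'e': 1
Maximum frequency: 3

3


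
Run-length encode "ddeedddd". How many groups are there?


Input: ddeedddd
Scanning for consecutive runs:
  Group 1: 'd' x 2 (positions 0-1)
  Group 2: 'e' x 2 (positions 2-3)
  Group 3: 'd' x 4 (positions 4-7)
Total groups: 3

3


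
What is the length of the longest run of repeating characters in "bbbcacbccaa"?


Input: "bbbcacbccaa"
Scanning for longest run:
  Position 1 ('b'): continues run of 'b', length=2
  Position 2 ('b'): continues run of 'b', length=3
  Position 3 ('c'): new char, reset run to 1
  Position 4 ('a'): new char, reset run to 1
  Position 5 ('c'): new char, reset run to 1
  Position 6 ('b'): new char, reset run to 1
  Position 7 ('c'): new char, reset run to 1
  Position 8 ('c'): continues run of 'c', length=2
  Position 9 ('a'): new char, reset run to 1
  Position 10 ('a'): continues run of 'a', length=2
Longest run: 'b' with length 3

3


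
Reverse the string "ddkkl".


Input: ddkkl
Reading characters right to left:
  Position 4: 'l'
  Position 3: 'k'
  Position 2: 'k'
  Position 1: 'd'
  Position 0: 'd'
Reversed: lkkdd

lkkdd


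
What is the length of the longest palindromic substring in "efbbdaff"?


Input: "efbbdaff"
Checking substrings for palindromes:
  [2:4] "bb" (len 2) => palindrome
  [6:8] "ff" (len 2) => palindrome
Longest palindromic substring: "bb" with length 2

2


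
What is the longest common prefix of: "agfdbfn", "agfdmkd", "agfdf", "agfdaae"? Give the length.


Words: agfdbfn, agfdmkd, agfdf, agfdaae
  Position 0: all 'a' => match
  Position 1: all 'g' => match
  Position 2: all 'f' => match
  Position 3: all 'd' => match
  Position 4: ('b', 'm', 'f', 'a') => mismatch, stop
LCP = "agfd" (length 4)

4


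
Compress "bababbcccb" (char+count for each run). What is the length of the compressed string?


Input: bababbcccb
Runs:
  'b' x 1 => "b1"
  'a' x 1 => "a1"
  'b' x 1 => "b1"
  'a' x 1 => "a1"
  'b' x 2 => "b2"
  'c' x 3 => "c3"
  'b' x 1 => "b1"
Compressed: "b1a1b1a1b2c3b1"
Compressed length: 14

14


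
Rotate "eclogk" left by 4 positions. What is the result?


Input: "eclogk", rotate left by 4
First 4 characters: "eclo"
Remaining characters: "gk"
Concatenate remaining + first: "gk" + "eclo" = "gkeclo"

gkeclo


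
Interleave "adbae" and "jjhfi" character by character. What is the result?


Interleaving "adbae" and "jjhfi":
  Position 0: 'a' from first, 'j' from second => "aj"
  Position 1: 'd' from first, 'j' from second => "dj"
  Position 2: 'b' from first, 'h' from second => "bh"
  Position 3: 'a' from first, 'f' from second => "af"
  Position 4: 'e' from first, 'i' from second => "ei"
Result: ajdjbhafei

ajdjbhafei


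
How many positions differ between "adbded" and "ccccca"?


Comparing "adbded" and "ccccca" position by position:
  Position 0: 'a' vs 'c' => DIFFER
  Position 1: 'd' vs 'c' => DIFFER
  Position 2: 'b' vs 'c' => DIFFER
  Position 3: 'd' vs 'c' => DIFFER
  Position 4: 'e' vs 'c' => DIFFER
  Position 5: 'd' vs 'a' => DIFFER
Positions that differ: 6

6


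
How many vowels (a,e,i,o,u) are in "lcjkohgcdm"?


Input: lcjkohgcdm
Checking each character:
  'l' at position 0: consonant
  'c' at position 1: consonant
  'j' at position 2: consonant
  'k' at position 3: consonant
  'o' at position 4: vowel (running total: 1)
  'h' at position 5: consonant
  'g' at position 6: consonant
  'c' at position 7: consonant
  'd' at position 8: consonant
  'm' at position 9: consonant
Total vowels: 1

1


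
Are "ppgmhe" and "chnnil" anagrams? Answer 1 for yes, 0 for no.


Strings: "ppgmhe", "chnnil"
Sorted first:  eghmpp
Sorted second: chilnn
Differ at position 0: 'e' vs 'c' => not anagrams

0


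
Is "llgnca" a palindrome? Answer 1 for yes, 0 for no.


Input: llgnca
Reversed: acngll
  Compare pos 0 ('l') with pos 5 ('a'): MISMATCH
  Compare pos 1 ('l') with pos 4 ('c'): MISMATCH
  Compare pos 2 ('g') with pos 3 ('n'): MISMATCH
Result: not a palindrome

0


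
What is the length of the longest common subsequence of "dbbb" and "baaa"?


LCS of "dbbb" and "baaa"
DP table:
           b    a    a    a
      0    0    0    0    0
  d   0    0    0    0    0
  b   0    1    1    1    1
  b   0    1    1    1    1
  b   0    1    1    1    1
LCS length = dp[4][4] = 1

1


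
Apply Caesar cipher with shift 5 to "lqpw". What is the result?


Caesar cipher: shift "lqpw" by 5
  'l' (pos 11) + 5 = pos 16 = 'q'
  'q' (pos 16) + 5 = pos 21 = 'v'
  'p' (pos 15) + 5 = pos 20 = 'u'
  'w' (pos 22) + 5 = pos 1 = 'b'
Result: qvub

qvub


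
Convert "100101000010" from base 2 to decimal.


Input: "100101000010" in base 2
Positional expansion:
  Digit '1' (value 1) x 2^11 = 2048
  Digit '0' (value 0) x 2^10 = 0
  Digit '0' (value 0) x 2^9 = 0
  Digit '1' (value 1) x 2^8 = 256
  Digit '0' (value 0) x 2^7 = 0
  Digit '1' (value 1) x 2^6 = 64
  Digit '0' (value 0) x 2^5 = 0
  Digit '0' (value 0) x 2^4 = 0
  Digit '0' (value 0) x 2^3 = 0
  Digit '0' (value 0) x 2^2 = 0
  Digit '1' (value 1) x 2^1 = 2
  Digit '0' (value 0) x 2^0 = 0
Sum = 2370

2370


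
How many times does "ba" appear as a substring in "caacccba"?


Searching for "ba" in "caacccba"
Scanning each position:
  Position 0: "ca" => no
  Position 1: "aa" => no
  Position 2: "ac" => no
  Position 3: "cc" => no
  Position 4: "cc" => no
  Position 5: "cb" => no
  Position 6: "ba" => MATCH
Total occurrences: 1

1


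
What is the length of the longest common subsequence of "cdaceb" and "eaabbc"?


LCS of "cdaceb" and "eaabbc"
DP table:
           e    a    a    b    b    c
      0    0    0    0    0    0    0
  c   0    0    0    0    0    0    1
  d   0    0    0    0    0    0    1
  a   0    0    1    1    1    1    1
  c   0    0    1    1    1    1    2
  e   0    1    1    1    1    1    2
  b   0    1    1    1    2    2    2
LCS length = dp[6][6] = 2

2


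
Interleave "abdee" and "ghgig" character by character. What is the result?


Interleaving "abdee" and "ghgig":
  Position 0: 'a' from first, 'g' from second => "ag"
  Position 1: 'b' from first, 'h' from second => "bh"
  Position 2: 'd' from first, 'g' from second => "dg"
  Position 3: 'e' from first, 'i' from second => "ei"
  Position 4: 'e' from first, 'g' from second => "eg"
Result: agbhdgeieg

agbhdgeieg


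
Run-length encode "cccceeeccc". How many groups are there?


Input: cccceeeccc
Scanning for consecutive runs:
  Group 1: 'c' x 4 (positions 0-3)
  Group 2: 'e' x 3 (positions 4-6)
  Group 3: 'c' x 3 (positions 7-9)
Total groups: 3

3


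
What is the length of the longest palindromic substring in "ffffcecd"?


Input: "ffffcecd"
Checking substrings for palindromes:
  [0:4] "ffff" (len 4) => palindrome
  [0:3] "fff" (len 3) => palindrome
  [1:4] "fff" (len 3) => palindrome
  [4:7] "cec" (len 3) => palindrome
  [0:2] "ff" (len 2) => palindrome
  [1:3] "ff" (len 2) => palindrome
Longest palindromic substring: "ffff" with length 4

4


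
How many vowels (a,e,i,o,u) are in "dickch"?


Input: dickch
Checking each character:
  'd' at position 0: consonant
  'i' at position 1: vowel (running total: 1)
  'c' at position 2: consonant
  'k' at position 3: consonant
  'c' at position 4: consonant
  'h' at position 5: consonant
Total vowels: 1

1


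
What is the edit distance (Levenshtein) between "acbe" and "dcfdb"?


Computing edit distance: "acbe" -> "dcfdb"
DP table:
           d    c    f    d    b
      0    1    2    3    4    5
  a   1    1    2    3    4    5
  c   2    2    1    2    3    4
  b   3    3    2    2    3    3
  e   4    4    3    3    3    4
Edit distance = dp[4][5] = 4

4


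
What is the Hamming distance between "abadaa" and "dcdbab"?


Comparing "abadaa" and "dcdbab" position by position:
  Position 0: 'a' vs 'd' => differ
  Position 1: 'b' vs 'c' => differ
  Position 2: 'a' vs 'd' => differ
  Position 3: 'd' vs 'b' => differ
  Position 4: 'a' vs 'a' => same
  Position 5: 'a' vs 'b' => differ
Total differences (Hamming distance): 5

5


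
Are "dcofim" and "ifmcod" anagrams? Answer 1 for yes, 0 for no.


Strings: "dcofim", "ifmcod"
Sorted first:  cdfimo
Sorted second: cdfimo
Sorted forms match => anagrams

1


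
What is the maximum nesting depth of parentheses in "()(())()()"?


Input: "()(())()()"
Tracking depth:
  Position 0 '(': depth becomes 1
  Position 1 ')': depth becomes 0
  Position 2 '(': depth becomes 1
  Position 3 '(': depth becomes 2
  Position 4 ')': depth becomes 1
  Position 5 ')': depth becomes 0
  Position 6 '(': depth becomes 1
  Position 7 ')': depth becomes 0
  Position 8 '(': depth becomes 1
  Position 9 ')': depth becomes 0
Maximum depth reached: 2

2


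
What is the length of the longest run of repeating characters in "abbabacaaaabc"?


Input: "abbabacaaaabc"
Scanning for longest run:
  Position 1 ('b'): new char, reset run to 1
  Position 2 ('b'): continues run of 'b', length=2
  Position 3 ('a'): new char, reset run to 1
  Position 4 ('b'): new char, reset run to 1
  Position 5 ('a'): new char, reset run to 1
  Position 6 ('c'): new char, reset run to 1
  Position 7 ('a'): new char, reset run to 1
  Position 8 ('a'): continues run of 'a', length=2
  Position 9 ('a'): continues run of 'a', length=3
  Position 10 ('a'): continues run of 'a', length=4
  Position 11 ('b'): new char, reset run to 1
  Position 12 ('c'): new char, reset run to 1
Longest run: 'a' with length 4

4


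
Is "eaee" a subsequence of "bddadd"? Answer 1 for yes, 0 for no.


Check if "eaee" is a subsequence of "bddadd"
Greedy scan:
  Position 0 ('b'): no match needed
  Position 1 ('d'): no match needed
  Position 2 ('d'): no match needed
  Position 3 ('a'): no match needed
  Position 4 ('d'): no match needed
  Position 5 ('d'): no match needed
Only matched 0/4 characters => not a subsequence

0


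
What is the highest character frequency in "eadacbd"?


Input: eadacbd
Character counts:
  'a': 2
  'b': 1
  'c': 1
  'd': 2
  'e': 1
Maximum frequency: 2

2


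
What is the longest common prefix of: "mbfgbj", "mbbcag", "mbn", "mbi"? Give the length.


Words: mbfgbj, mbbcag, mbn, mbi
  Position 0: all 'm' => match
  Position 1: all 'b' => match
  Position 2: ('f', 'b', 'n', 'i') => mismatch, stop
LCP = "mb" (length 2)

2


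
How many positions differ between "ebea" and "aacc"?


Comparing "ebea" and "aacc" position by position:
  Position 0: 'e' vs 'a' => DIFFER
  Position 1: 'b' vs 'a' => DIFFER
  Position 2: 'e' vs 'c' => DIFFER
  Position 3: 'a' vs 'c' => DIFFER
Positions that differ: 4

4


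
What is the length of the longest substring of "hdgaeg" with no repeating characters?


Input: "hdgaeg"
Sliding window (track last position of each char):
  Position 0 ('h'): window [0,0] length 1 -- new best
  Position 1 ('d'): window [0,1] length 2 -- new best
  Position 2 ('g'): window [0,2] length 3 -- new best
  Position 3 ('a'): window [0,3] length 4 -- new best
  Position 4 ('e'): window [0,4] length 5 -- new best
  Position 5 ('g'): repeat (last at 2), move window start to 3
  Position 5 ('g'): window [3,5] length 3
Longest substring with no repeats: "hdgae" with length 5

5


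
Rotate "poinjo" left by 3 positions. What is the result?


Input: "poinjo", rotate left by 3
First 3 characters: "poi"
Remaining characters: "njo"
Concatenate remaining + first: "njo" + "poi" = "njopoi"

njopoi


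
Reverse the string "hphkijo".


Input: hphkijo
Reading characters right to left:
  Position 6: 'o'
  Position 5: 'j'
  Position 4: 'i'
  Position 3: 'k'
  Position 2: 'h'
  Position 1: 'p'
  Position 0: 'h'
Reversed: ojikhph

ojikhph


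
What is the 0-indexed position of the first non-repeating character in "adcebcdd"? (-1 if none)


Input: adcebcdd
Character frequencies:
  'a': 1
  'b': 1
  'c': 2
  'd': 3
  'e': 1
Scanning left to right for freq == 1:
  Position 0 ('a'): unique! => answer = 0

0


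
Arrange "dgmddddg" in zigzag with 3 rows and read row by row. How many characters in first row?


Zigzag "dgmddddg" into 3 rows:
Placing characters:
  'd' => row 0
  'g' => row 1
  'm' => row 2
  'd' => row 1
  'd' => row 0
  'd' => row 1
  'd' => row 2
  'g' => row 1
Rows:
  Row 0: "dd"
  Row 1: "gddg"
  Row 2: "md"
First row length: 2

2


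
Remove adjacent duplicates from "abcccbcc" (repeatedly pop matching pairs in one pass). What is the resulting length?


Input: abcccbcc
Stack-based adjacent duplicate removal:
  Read 'a': push. Stack: a
  Read 'b': push. Stack: ab
  Read 'c': push. Stack: abc
  Read 'c': matches stack top 'c' => pop. Stack: ab
  Read 'c': push. Stack: abc
  Read 'b': push. Stack: abcb
  Read 'c': push. Stack: abcbc
  Read 'c': matches stack top 'c' => pop. Stack: abcb
Final stack: "abcb" (length 4)

4


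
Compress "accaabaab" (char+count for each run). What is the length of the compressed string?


Input: accaabaab
Runs:
  'a' x 1 => "a1"
  'c' x 2 => "c2"
  'a' x 2 => "a2"
  'b' x 1 => "b1"
  'a' x 2 => "a2"
  'b' x 1 => "b1"
Compressed: "a1c2a2b1a2b1"
Compressed length: 12

12


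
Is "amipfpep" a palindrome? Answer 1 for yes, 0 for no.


Input: amipfpep
Reversed: pepfpima
  Compare pos 0 ('a') with pos 7 ('p'): MISMATCH
  Compare pos 1 ('m') with pos 6 ('e'): MISMATCH
  Compare pos 2 ('i') with pos 5 ('p'): MISMATCH
  Compare pos 3 ('p') with pos 4 ('f'): MISMATCH
Result: not a palindrome

0


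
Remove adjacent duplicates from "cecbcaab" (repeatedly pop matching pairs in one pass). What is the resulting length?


Input: cecbcaab
Stack-based adjacent duplicate removal:
  Read 'c': push. Stack: c
  Read 'e': push. Stack: ce
  Read 'c': push. Stack: cec
  Read 'b': push. Stack: cecb
  Read 'c': push. Stack: cecbc
  Read 'a': push. Stack: cecbca
  Read 'a': matches stack top 'a' => pop. Stack: cecbc
  Read 'b': push. Stack: cecbcb
Final stack: "cecbcb" (length 6)

6


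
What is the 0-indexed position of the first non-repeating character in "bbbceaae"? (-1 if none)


Input: bbbceaae
Character frequencies:
  'a': 2
  'b': 3
  'c': 1
  'e': 2
Scanning left to right for freq == 1:
  Position 0 ('b'): freq=3, skip
  Position 1 ('b'): freq=3, skip
  Position 2 ('b'): freq=3, skip
  Position 3 ('c'): unique! => answer = 3

3


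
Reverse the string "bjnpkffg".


Input: bjnpkffg
Reading characters right to left:
  Position 7: 'g'
  Position 6: 'f'
  Position 5: 'f'
  Position 4: 'k'
  Position 3: 'p'
  Position 2: 'n'
  Position 1: 'j'
  Position 0: 'b'
Reversed: gffkpnjb

gffkpnjb


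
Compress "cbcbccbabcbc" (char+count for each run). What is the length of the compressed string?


Input: cbcbccbabcbc
Runs:
  'c' x 1 => "c1"
  'b' x 1 => "b1"
  'c' x 1 => "c1"
  'b' x 1 => "b1"
  'c' x 2 => "c2"
  'b' x 1 => "b1"
  'a' x 1 => "a1"
  'b' x 1 => "b1"
  'c' x 1 => "c1"
  'b' x 1 => "b1"
  'c' x 1 => "c1"
Compressed: "c1b1c1b1c2b1a1b1c1b1c1"
Compressed length: 22

22


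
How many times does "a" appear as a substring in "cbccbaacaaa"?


Searching for "a" in "cbccbaacaaa"
Scanning each position:
  Position 0: "c" => no
  Position 1: "b" => no
  Position 2: "c" => no
  Position 3: "c" => no
  Position 4: "b" => no
  Position 5: "a" => MATCH
  Position 6: "a" => MATCH
  Position 7: "c" => no
  Position 8: "a" => MATCH
  Position 9: "a" => MATCH
  Position 10: "a" => MATCH
Total occurrences: 5

5


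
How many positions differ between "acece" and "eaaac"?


Comparing "acece" and "eaaac" position by position:
  Position 0: 'a' vs 'e' => DIFFER
  Position 1: 'c' vs 'a' => DIFFER
  Position 2: 'e' vs 'a' => DIFFER
  Position 3: 'c' vs 'a' => DIFFER
  Position 4: 'e' vs 'c' => DIFFER
Positions that differ: 5

5


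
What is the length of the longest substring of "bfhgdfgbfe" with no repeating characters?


Input: "bfhgdfgbfe"
Sliding window (track last position of each char):
  Position 0 ('b'): window [0,0] length 1 -- new best
  Position 1 ('f'): window [0,1] length 2 -- new best
  Position 2 ('h'): window [0,2] length 3 -- new best
  Position 3 ('g'): window [0,3] length 4 -- new best
  Position 4 ('d'): window [0,4] length 5 -- new best
  Position 5 ('f'): repeat (last at 1), move window start to 2
  Position 5 ('f'): window [2,5] length 4
  Position 6 ('g'): repeat (last at 3), move window start to 4
  Position 6 ('g'): window [4,6] length 3
  Position 7 ('b'): window [4,7] length 4
  Position 8 ('f'): repeat (last at 5), move window start to 6
  Position 8 ('f'): window [6,8] length 3
  Position 9 ('e'): window [6,9] length 4
Longest substring with no repeats: "bfhgd" with length 5

5


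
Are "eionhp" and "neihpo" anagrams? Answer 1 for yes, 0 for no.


Strings: "eionhp", "neihpo"
Sorted first:  ehinop
Sorted second: ehinop
Sorted forms match => anagrams

1


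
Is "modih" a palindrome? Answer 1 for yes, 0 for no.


Input: modih
Reversed: hidom
  Compare pos 0 ('m') with pos 4 ('h'): MISMATCH
  Compare pos 1 ('o') with pos 3 ('i'): MISMATCH
Result: not a palindrome

0


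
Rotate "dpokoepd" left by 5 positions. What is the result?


Input: "dpokoepd", rotate left by 5
First 5 characters: "dpoko"
Remaining characters: "epd"
Concatenate remaining + first: "epd" + "dpoko" = "epddpoko"

epddpoko


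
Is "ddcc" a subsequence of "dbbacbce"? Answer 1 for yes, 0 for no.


Check if "ddcc" is a subsequence of "dbbacbce"
Greedy scan:
  Position 0 ('d'): matches sub[0] = 'd'
  Position 1 ('b'): no match needed
  Position 2 ('b'): no match needed
  Position 3 ('a'): no match needed
  Position 4 ('c'): no match needed
  Position 5 ('b'): no match needed
  Position 6 ('c'): no match needed
  Position 7 ('e'): no match needed
Only matched 1/4 characters => not a subsequence

0


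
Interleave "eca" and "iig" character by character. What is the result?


Interleaving "eca" and "iig":
  Position 0: 'e' from first, 'i' from second => "ei"
  Position 1: 'c' from first, 'i' from second => "ci"
  Position 2: 'a' from first, 'g' from second => "ag"
Result: eiciag

eiciag


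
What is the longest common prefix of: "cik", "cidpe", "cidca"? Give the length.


Words: cik, cidpe, cidca
  Position 0: all 'c' => match
  Position 1: all 'i' => match
  Position 2: ('k', 'd', 'd') => mismatch, stop
LCP = "ci" (length 2)

2


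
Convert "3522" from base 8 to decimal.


Input: "3522" in base 8
Positional expansion:
  Digit '3' (value 3) x 8^3 = 1536
  Digit '5' (value 5) x 8^2 = 320
  Digit '2' (value 2) x 8^1 = 16
  Digit '2' (value 2) x 8^0 = 2
Sum = 1874

1874


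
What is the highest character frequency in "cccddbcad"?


Input: cccddbcad
Character counts:
  'a': 1
  'b': 1
  'c': 4
  'd': 3
Maximum frequency: 4

4


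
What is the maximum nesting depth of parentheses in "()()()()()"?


Input: "()()()()()"
Tracking depth:
  Position 0 '(': depth becomes 1
  Position 1 ')': depth becomes 0
  Position 2 '(': depth becomes 1
  Position 3 ')': depth becomes 0
  Position 4 '(': depth becomes 1
  Position 5 ')': depth becomes 0
  Position 6 '(': depth becomes 1
  Position 7 ')': depth becomes 0
  Position 8 '(': depth becomes 1
  Position 9 ')': depth becomes 0
Maximum depth reached: 1

1


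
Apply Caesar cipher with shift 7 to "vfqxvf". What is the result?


Caesar cipher: shift "vfqxvf" by 7
  'v' (pos 21) + 7 = pos 2 = 'c'
  'f' (pos 5) + 7 = pos 12 = 'm'
  'q' (pos 16) + 7 = pos 23 = 'x'
  'x' (pos 23) + 7 = pos 4 = 'e'
  'v' (pos 21) + 7 = pos 2 = 'c'
  'f' (pos 5) + 7 = pos 12 = 'm'
Result: cmxecm

cmxecm


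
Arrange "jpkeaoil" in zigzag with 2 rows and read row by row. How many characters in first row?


Zigzag "jpkeaoil" into 2 rows:
Placing characters:
  'j' => row 0
  'p' => row 1
  'k' => row 0
  'e' => row 1
  'a' => row 0
  'o' => row 1
  'i' => row 0
  'l' => row 1
Rows:
  Row 0: "jkai"
  Row 1: "peol"
First row length: 4

4


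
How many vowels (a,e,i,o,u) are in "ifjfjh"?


Input: ifjfjh
Checking each character:
  'i' at position 0: vowel (running total: 1)
  'f' at position 1: consonant
  'j' at position 2: consonant
  'f' at position 3: consonant
  'j' at position 4: consonant
  'h' at position 5: consonant
Total vowels: 1

1


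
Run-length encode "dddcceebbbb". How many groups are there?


Input: dddcceebbbb
Scanning for consecutive runs:
  Group 1: 'd' x 3 (positions 0-2)
  Group 2: 'c' x 2 (positions 3-4)
  Group 3: 'e' x 2 (positions 5-6)
  Group 4: 'b' x 4 (positions 7-10)
Total groups: 4

4


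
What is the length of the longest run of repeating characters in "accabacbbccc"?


Input: "accabacbbccc"
Scanning for longest run:
  Position 1 ('c'): new char, reset run to 1
  Position 2 ('c'): continues run of 'c', length=2
  Position 3 ('a'): new char, reset run to 1
  Position 4 ('b'): new char, reset run to 1
  Position 5 ('a'): new char, reset run to 1
  Position 6 ('c'): new char, reset run to 1
  Position 7 ('b'): new char, reset run to 1
  Position 8 ('b'): continues run of 'b', length=2
  Position 9 ('c'): new char, reset run to 1
  Position 10 ('c'): continues run of 'c', length=2
  Position 11 ('c'): continues run of 'c', length=3
Longest run: 'c' with length 3

3


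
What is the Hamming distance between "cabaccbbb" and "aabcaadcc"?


Comparing "cabaccbbb" and "aabcaadcc" position by position:
  Position 0: 'c' vs 'a' => differ
  Position 1: 'a' vs 'a' => same
  Position 2: 'b' vs 'b' => same
  Position 3: 'a' vs 'c' => differ
  Position 4: 'c' vs 'a' => differ
  Position 5: 'c' vs 'a' => differ
  Position 6: 'b' vs 'd' => differ
  Position 7: 'b' vs 'c' => differ
  Position 8: 'b' vs 'c' => differ
Total differences (Hamming distance): 7

7


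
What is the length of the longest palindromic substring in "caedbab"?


Input: "caedbab"
Checking substrings for palindromes:
  [4:7] "bab" (len 3) => palindrome
Longest palindromic substring: "bab" with length 3

3


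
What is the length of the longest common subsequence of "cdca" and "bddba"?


LCS of "cdca" and "bddba"
DP table:
           b    d    d    b    a
      0    0    0    0    0    0
  c   0    0    0    0    0    0
  d   0    0    1    1    1    1
  c   0    0    1    1    1    1
  a   0    0    1    1    1    2
LCS length = dp[4][5] = 2

2


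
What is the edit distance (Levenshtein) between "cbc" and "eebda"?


Computing edit distance: "cbc" -> "eebda"
DP table:
           e    e    b    d    a
      0    1    2    3    4    5
  c   1    1    2    3    4    5
  b   2    2    2    2    3    4
  c   3    3    3    3    3    4
Edit distance = dp[3][5] = 4

4


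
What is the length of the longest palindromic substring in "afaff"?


Input: "afaff"
Checking substrings for palindromes:
  [0:3] "afa" (len 3) => palindrome
  [1:4] "faf" (len 3) => palindrome
  [3:5] "ff" (len 2) => palindrome
Longest palindromic substring: "afa" with length 3

3


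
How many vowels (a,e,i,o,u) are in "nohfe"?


Input: nohfe
Checking each character:
  'n' at position 0: consonant
  'o' at position 1: vowel (running total: 1)
  'h' at position 2: consonant
  'f' at position 3: consonant
  'e' at position 4: vowel (running total: 2)
Total vowels: 2

2


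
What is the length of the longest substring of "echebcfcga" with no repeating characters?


Input: "echebcfcga"
Sliding window (track last position of each char):
  Position 0 ('e'): window [0,0] length 1 -- new best
  Position 1 ('c'): window [0,1] length 2 -- new best
  Position 2 ('h'): window [0,2] length 3 -- new best
  Position 3 ('e'): repeat (last at 0), move window start to 1
  Position 3 ('e'): window [1,3] length 3
  Position 4 ('b'): window [1,4] length 4 -- new best
  Position 5 ('c'): repeat (last at 1), move window start to 2
  Position 5 ('c'): window [2,5] length 4
  Position 6 ('f'): window [2,6] length 5 -- new best
  Position 7 ('c'): repeat (last at 5), move window start to 6
  Position 7 ('c'): window [6,7] length 2
  Position 8 ('g'): window [6,8] length 3
  Position 9 ('a'): window [6,9] length 4
Longest substring with no repeats: "hebcf" with length 5

5


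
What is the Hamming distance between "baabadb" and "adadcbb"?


Comparing "baabadb" and "adadcbb" position by position:
  Position 0: 'b' vs 'a' => differ
  Position 1: 'a' vs 'd' => differ
  Position 2: 'a' vs 'a' => same
  Position 3: 'b' vs 'd' => differ
  Position 4: 'a' vs 'c' => differ
  Position 5: 'd' vs 'b' => differ
  Position 6: 'b' vs 'b' => same
Total differences (Hamming distance): 5

5


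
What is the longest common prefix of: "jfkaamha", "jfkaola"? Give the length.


Words: jfkaamha, jfkaola
  Position 0: all 'j' => match
  Position 1: all 'f' => match
  Position 2: all 'k' => match
  Position 3: all 'a' => match
  Position 4: ('a', 'o') => mismatch, stop
LCP = "jfka" (length 4)

4


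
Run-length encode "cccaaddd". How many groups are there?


Input: cccaaddd
Scanning for consecutive runs:
  Group 1: 'c' x 3 (positions 0-2)
  Group 2: 'a' x 2 (positions 3-4)
  Group 3: 'd' x 3 (positions 5-7)
Total groups: 3

3


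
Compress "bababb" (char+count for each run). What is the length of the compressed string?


Input: bababb
Runs:
  'b' x 1 => "b1"
  'a' x 1 => "a1"
  'b' x 1 => "b1"
  'a' x 1 => "a1"
  'b' x 2 => "b2"
Compressed: "b1a1b1a1b2"
Compressed length: 10

10


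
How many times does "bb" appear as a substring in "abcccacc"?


Searching for "bb" in "abcccacc"
Scanning each position:
  Position 0: "ab" => no
  Position 1: "bc" => no
  Position 2: "cc" => no
  Position 3: "cc" => no
  Position 4: "ca" => no
  Position 5: "ac" => no
  Position 6: "cc" => no
Total occurrences: 0

0


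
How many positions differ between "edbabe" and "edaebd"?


Comparing "edbabe" and "edaebd" position by position:
  Position 0: 'e' vs 'e' => same
  Position 1: 'd' vs 'd' => same
  Position 2: 'b' vs 'a' => DIFFER
  Position 3: 'a' vs 'e' => DIFFER
  Position 4: 'b' vs 'b' => same
  Position 5: 'e' vs 'd' => DIFFER
Positions that differ: 3

3


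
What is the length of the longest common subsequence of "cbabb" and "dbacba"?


LCS of "cbabb" and "dbacba"
DP table:
           d    b    a    c    b    a
      0    0    0    0    0    0    0
  c   0    0    0    0    1    1    1
  b   0    0    1    1    1    2    2
  a   0    0    1    2    2    2    3
  b   0    0    1    2    2    3    3
  b   0    0    1    2    2    3    3
LCS length = dp[5][6] = 3

3


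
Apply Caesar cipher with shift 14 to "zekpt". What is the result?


Caesar cipher: shift "zekpt" by 14
  'z' (pos 25) + 14 = pos 13 = 'n'
  'e' (pos 4) + 14 = pos 18 = 's'
  'k' (pos 10) + 14 = pos 24 = 'y'
  'p' (pos 15) + 14 = pos 3 = 'd'
  't' (pos 19) + 14 = pos 7 = 'h'
Result: nsydh

nsydh


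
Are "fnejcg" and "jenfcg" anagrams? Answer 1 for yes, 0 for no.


Strings: "fnejcg", "jenfcg"
Sorted first:  cefgjn
Sorted second: cefgjn
Sorted forms match => anagrams

1


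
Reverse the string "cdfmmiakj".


Input: cdfmmiakj
Reading characters right to left:
  Position 8: 'j'
  Position 7: 'k'
  Position 6: 'a'
  Position 5: 'i'
  Position 4: 'm'
  Position 3: 'm'
  Position 2: 'f'
  Position 1: 'd'
  Position 0: 'c'
Reversed: jkaimmfdc

jkaimmfdc


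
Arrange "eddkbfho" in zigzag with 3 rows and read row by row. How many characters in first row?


Zigzag "eddkbfho" into 3 rows:
Placing characters:
  'e' => row 0
  'd' => row 1
  'd' => row 2
  'k' => row 1
  'b' => row 0
  'f' => row 1
  'h' => row 2
  'o' => row 1
Rows:
  Row 0: "eb"
  Row 1: "dkfo"
  Row 2: "dh"
First row length: 2

2


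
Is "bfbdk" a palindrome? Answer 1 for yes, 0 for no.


Input: bfbdk
Reversed: kdbfb
  Compare pos 0 ('b') with pos 4 ('k'): MISMATCH
  Compare pos 1 ('f') with pos 3 ('d'): MISMATCH
Result: not a palindrome

0


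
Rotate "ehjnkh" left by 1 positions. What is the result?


Input: "ehjnkh", rotate left by 1
First 1 characters: "e"
Remaining characters: "hjnkh"
Concatenate remaining + first: "hjnkh" + "e" = "hjnkhe"

hjnkhe


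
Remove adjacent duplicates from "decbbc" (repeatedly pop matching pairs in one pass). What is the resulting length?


Input: decbbc
Stack-based adjacent duplicate removal:
  Read 'd': push. Stack: d
  Read 'e': push. Stack: de
  Read 'c': push. Stack: dec
  Read 'b': push. Stack: decb
  Read 'b': matches stack top 'b' => pop. Stack: dec
  Read 'c': matches stack top 'c' => pop. Stack: de
Final stack: "de" (length 2)

2


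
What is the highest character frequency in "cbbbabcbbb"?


Input: cbbbabcbbb
Character counts:
  'a': 1
  'b': 7
  'c': 2
Maximum frequency: 7

7


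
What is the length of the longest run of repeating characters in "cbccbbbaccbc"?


Input: "cbccbbbaccbc"
Scanning for longest run:
  Position 1 ('b'): new char, reset run to 1
  Position 2 ('c'): new char, reset run to 1
  Position 3 ('c'): continues run of 'c', length=2
  Position 4 ('b'): new char, reset run to 1
  Position 5 ('b'): continues run of 'b', length=2
  Position 6 ('b'): continues run of 'b', length=3
  Position 7 ('a'): new char, reset run to 1
  Position 8 ('c'): new char, reset run to 1
  Position 9 ('c'): continues run of 'c', length=2
  Position 10 ('b'): new char, reset run to 1
  Position 11 ('c'): new char, reset run to 1
Longest run: 'b' with length 3

3


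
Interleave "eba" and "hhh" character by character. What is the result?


Interleaving "eba" and "hhh":
  Position 0: 'e' from first, 'h' from second => "eh"
  Position 1: 'b' from first, 'h' from second => "bh"
  Position 2: 'a' from first, 'h' from second => "ah"
Result: ehbhah

ehbhah


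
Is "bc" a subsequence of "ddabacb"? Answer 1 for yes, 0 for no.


Check if "bc" is a subsequence of "ddabacb"
Greedy scan:
  Position 0 ('d'): no match needed
  Position 1 ('d'): no match needed
  Position 2 ('a'): no match needed
  Position 3 ('b'): matches sub[0] = 'b'
  Position 4 ('a'): no match needed
  Position 5 ('c'): matches sub[1] = 'c'
  Position 6 ('b'): no match needed
All 2 characters matched => is a subsequence

1


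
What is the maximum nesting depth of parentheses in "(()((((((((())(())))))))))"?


Input: "(()((((((((())(())))))))))"
Tracking depth:
  Position 0 '(': depth becomes 1
  Position 1 '(': depth becomes 2
  Position 2 ')': depth becomes 1
  Position 3 '(': depth becomes 2
  Position 4 '(': depth becomes 3
  Position 5 '(': depth becomes 4
  Position 6 '(': depth becomes 5
  Position 7 '(': depth becomes 6
  Position 8 '(': depth becomes 7
  Position 9 '(': depth becomes 8
  Position 10 '(': depth becomes 9
  Position 11 '(': depth becomes 10
  Position 12 ')': depth becomes 9
  Position 13 ')': depth becomes 8
  Position 14 '(': depth becomes 9
  Position 15 '(': depth becomes 10
  Position 16 ')': depth becomes 9
  Position 17 ')': depth becomes 8
  Position 18 ')': depth becomes 7
  Position 19 ')': depth becomes 6
  Position 20 ')': depth becomes 5
  Position 21 ')': depth becomes 4
  Position 22 ')': depth becomes 3
  Position 23 ')': depth becomes 2
  Position 24 ')': depth becomes 1
  Position 25 ')': depth becomes 0
Maximum depth reached: 10

10


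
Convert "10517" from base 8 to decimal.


Input: "10517" in base 8
Positional expansion:
  Digit '1' (value 1) x 8^4 = 4096
  Digit '0' (value 0) x 8^3 = 0
  Digit '5' (value 5) x 8^2 = 320
  Digit '1' (value 1) x 8^1 = 8
  Digit '7' (value 7) x 8^0 = 7
Sum = 4431

4431


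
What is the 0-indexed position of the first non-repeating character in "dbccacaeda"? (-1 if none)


Input: dbccacaeda
Character frequencies:
  'a': 3
  'b': 1
  'c': 3
  'd': 2
  'e': 1
Scanning left to right for freq == 1:
  Position 0 ('d'): freq=2, skip
  Position 1 ('b'): unique! => answer = 1

1


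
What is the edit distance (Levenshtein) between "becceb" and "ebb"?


Computing edit distance: "becceb" -> "ebb"
DP table:
           e    b    b
      0    1    2    3
  b   1    1    1    2
  e   2    1    2    2
  c   3    2    2    3
  c   4    3    3    3
  e   5    4    4    4
  b   6    5    4    4
Edit distance = dp[6][3] = 4

4


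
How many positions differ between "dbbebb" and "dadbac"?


Comparing "dbbebb" and "dadbac" position by position:
  Position 0: 'd' vs 'd' => same
  Position 1: 'b' vs 'a' => DIFFER
  Position 2: 'b' vs 'd' => DIFFER
  Position 3: 'e' vs 'b' => DIFFER
  Position 4: 'b' vs 'a' => DIFFER
  Position 5: 'b' vs 'c' => DIFFER
Positions that differ: 5

5


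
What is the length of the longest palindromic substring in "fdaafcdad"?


Input: "fdaafcdad"
Checking substrings for palindromes:
  [6:9] "dad" (len 3) => palindrome
  [2:4] "aa" (len 2) => palindrome
Longest palindromic substring: "dad" with length 3

3


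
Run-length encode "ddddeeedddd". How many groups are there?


Input: ddddeeedddd
Scanning for consecutive runs:
  Group 1: 'd' x 4 (positions 0-3)
  Group 2: 'e' x 3 (positions 4-6)
  Group 3: 'd' x 4 (positions 7-10)
Total groups: 3

3


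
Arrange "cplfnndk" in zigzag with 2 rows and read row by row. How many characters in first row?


Zigzag "cplfnndk" into 2 rows:
Placing characters:
  'c' => row 0
  'p' => row 1
  'l' => row 0
  'f' => row 1
  'n' => row 0
  'n' => row 1
  'd' => row 0
  'k' => row 1
Rows:
  Row 0: "clnd"
  Row 1: "pfnk"
First row length: 4

4


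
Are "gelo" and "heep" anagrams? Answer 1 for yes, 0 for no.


Strings: "gelo", "heep"
Sorted first:  eglo
Sorted second: eehp
Differ at position 1: 'g' vs 'e' => not anagrams

0


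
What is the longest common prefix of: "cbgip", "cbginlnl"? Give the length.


Words: cbgip, cbginlnl
  Position 0: all 'c' => match
  Position 1: all 'b' => match
  Position 2: all 'g' => match
  Position 3: all 'i' => match
  Position 4: ('p', 'n') => mismatch, stop
LCP = "cbgi" (length 4)

4


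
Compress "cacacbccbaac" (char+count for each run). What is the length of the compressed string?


Input: cacacbccbaac
Runs:
  'c' x 1 => "c1"
  'a' x 1 => "a1"
  'c' x 1 => "c1"
  'a' x 1 => "a1"
  'c' x 1 => "c1"
  'b' x 1 => "b1"
  'c' x 2 => "c2"
  'b' x 1 => "b1"
  'a' x 2 => "a2"
  'c' x 1 => "c1"
Compressed: "c1a1c1a1c1b1c2b1a2c1"
Compressed length: 20

20


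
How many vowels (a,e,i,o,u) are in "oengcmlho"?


Input: oengcmlho
Checking each character:
  'o' at position 0: vowel (running total: 1)
  'e' at position 1: vowel (running total: 2)
  'n' at position 2: consonant
  'g' at position 3: consonant
  'c' at position 4: consonant
  'm' at position 5: consonant
  'l' at position 6: consonant
  'h' at position 7: consonant
  'o' at position 8: vowel (running total: 3)
Total vowels: 3

3


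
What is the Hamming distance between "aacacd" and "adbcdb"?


Comparing "aacacd" and "adbcdb" position by position:
  Position 0: 'a' vs 'a' => same
  Position 1: 'a' vs 'd' => differ
  Position 2: 'c' vs 'b' => differ
  Position 3: 'a' vs 'c' => differ
  Position 4: 'c' vs 'd' => differ
  Position 5: 'd' vs 'b' => differ
Total differences (Hamming distance): 5

5
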